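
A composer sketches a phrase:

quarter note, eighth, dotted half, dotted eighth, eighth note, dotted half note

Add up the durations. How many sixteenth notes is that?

35

Working in sixteenth notes: quarter note = 4; eighth = 2; dotted half = 12; dotted eighth = 3; eighth note = 2; dotted half note = 12.
Altogether 4 + 2 + 12 + 3 + 2 + 12 = 35 sixteenth notes.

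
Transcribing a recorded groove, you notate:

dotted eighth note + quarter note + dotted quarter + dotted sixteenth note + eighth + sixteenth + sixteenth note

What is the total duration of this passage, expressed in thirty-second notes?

37

Working in thirty-second notes: dotted eighth note = 6; quarter note = 8; dotted quarter = 12; dotted sixteenth note = 3; eighth = 4; sixteenth = 2; sixteenth note = 2.
Altogether 6 + 8 + 12 + 3 + 4 + 2 + 2 = 37 thirty-second notes.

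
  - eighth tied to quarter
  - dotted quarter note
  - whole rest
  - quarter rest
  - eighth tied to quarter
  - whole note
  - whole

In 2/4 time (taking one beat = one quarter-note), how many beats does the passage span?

17.5

One quarter-note beat = 2 eighth notes.
In eighth notes: eighth tied to quarter (eighth + quarter) = 3; dotted quarter note = 3; whole rest = 8; quarter rest = 2; eighth tied to quarter (eighth + quarter) = 3; whole note = 8; whole = 8.
Total: 3 + 3 + 8 + 2 + 3 + 8 + 8 = 35.
35 ÷ 2 = 17.5 beats.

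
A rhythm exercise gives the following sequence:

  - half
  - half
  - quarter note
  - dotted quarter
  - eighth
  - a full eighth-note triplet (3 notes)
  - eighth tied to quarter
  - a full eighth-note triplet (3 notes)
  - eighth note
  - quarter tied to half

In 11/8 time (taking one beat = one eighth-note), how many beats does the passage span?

One eighth-note beat = 2 sixteenth notes.
Convert each value to sixteenth notes: half = 8; half = 8; quarter note = 4; dotted quarter = 6; eighth = 2; a full eighth-note triplet (3 notes) (three triplet eighths span one quarter) = 4; eighth tied to quarter (eighth + quarter) = 6; a full eighth-note triplet (3 notes) (three triplet eighths span one quarter) = 4; eighth note = 2; quarter tied to half (quarter + half) = 12.
Adding: 8 + 8 + 4 + 6 + 2 + 4 + 6 + 4 + 2 + 12 = 56.
56 ÷ 2 = 28 beats.

28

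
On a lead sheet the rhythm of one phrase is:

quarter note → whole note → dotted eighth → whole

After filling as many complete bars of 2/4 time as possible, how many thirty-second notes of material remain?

14

One bar of 2/4 = 8 sixteenth notes.
In sixteenth notes: quarter note = 4; whole note = 16; dotted eighth = 3; whole = 16.
Total: 4 + 16 + 3 + 16 = 39.
39 ÷ 8 = 4 complete bars with 7 sixteenth notes remaining = 14 thirty-second notes.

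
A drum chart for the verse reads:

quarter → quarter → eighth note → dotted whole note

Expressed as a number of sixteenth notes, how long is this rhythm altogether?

34

Express everything in sixteenth notes: quarter = 4; quarter = 4; eighth note = 2; dotted whole note = 24.
Total: 4 + 4 + 2 + 24 = 34 sixteenth notes.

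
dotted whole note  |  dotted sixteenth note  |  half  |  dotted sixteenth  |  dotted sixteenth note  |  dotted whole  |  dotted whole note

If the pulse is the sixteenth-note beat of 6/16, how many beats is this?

84.5

One sixteenth-note beat = 2 thirty-second notes.
Express everything in thirty-second notes: dotted whole note = 48; dotted sixteenth note = 3; half = 16; dotted sixteenth = 3; dotted sixteenth note = 3; dotted whole = 48; dotted whole note = 48.
Adding: 48 + 3 + 16 + 3 + 3 + 48 + 48 = 169.
169 ÷ 2 = 84.5 beats.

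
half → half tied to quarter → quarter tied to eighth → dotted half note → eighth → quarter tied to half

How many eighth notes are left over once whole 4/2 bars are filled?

One bar of 4/2 = 16 eighth notes.
Each duration in eighth notes: half = 4; half tied to quarter (half + quarter) = 6; quarter tied to eighth (quarter + eighth) = 3; dotted half note = 6; eighth = 1; quarter tied to half (quarter + half) = 6.
Altogether 4 + 6 + 3 + 6 + 1 + 6 = 26.
26 ÷ 16 = 1 complete bar with 10 eighth notes remaining.

10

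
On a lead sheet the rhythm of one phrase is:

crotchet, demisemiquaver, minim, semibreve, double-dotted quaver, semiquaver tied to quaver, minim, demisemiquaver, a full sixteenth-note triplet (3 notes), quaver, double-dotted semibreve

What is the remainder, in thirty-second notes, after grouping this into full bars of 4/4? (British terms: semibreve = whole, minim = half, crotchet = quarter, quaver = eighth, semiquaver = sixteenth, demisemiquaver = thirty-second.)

One bar of 4/4 = 32 thirty-second notes.
Working in thirty-second notes: crotchet = 8; demisemiquaver = 1; minim = 16; semibreve = 32; double-dotted quaver = 7; semiquaver tied to quaver (semiquaver + quaver) = 6; minim = 16; demisemiquaver = 1; a full sixteenth-note triplet (3 notes) (three triplet sixteenths span one eighth) = 4; quaver = 4; double-dotted semibreve = 56.
Adding: 8 + 1 + 16 + 32 + 7 + 6 + 16 + 1 + 4 + 4 + 56 = 151.
151 ÷ 32 = 4 complete bars with 23 thirty-second notes remaining.

23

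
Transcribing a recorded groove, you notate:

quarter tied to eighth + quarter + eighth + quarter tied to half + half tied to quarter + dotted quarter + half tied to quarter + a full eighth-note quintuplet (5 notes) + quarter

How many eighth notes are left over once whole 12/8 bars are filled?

9

One bar of 12/8 = 12 eighth notes.
Working in eighth notes: quarter tied to eighth (quarter + eighth) = 3; quarter = 2; eighth = 1; quarter tied to half (quarter + half) = 6; half tied to quarter (half + quarter) = 6; dotted quarter = 3; half tied to quarter (half + quarter) = 6; a full eighth-note quintuplet (5 notes) (five quintuplet eighths span one half) = 4; quarter = 2.
Sum: 3 + 2 + 1 + 6 + 6 + 3 + 6 + 4 + 2 = 33.
33 ÷ 12 = 2 complete bars with 9 eighth notes remaining.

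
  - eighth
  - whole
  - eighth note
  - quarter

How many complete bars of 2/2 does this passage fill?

1

One bar of 2/2 = 8 eighth notes.
Each duration in eighth notes: eighth = 1; whole = 8; eighth note = 1; quarter = 2.
Adding: 1 + 8 + 1 + 2 = 12.
12 ÷ 8 = 1 complete bar with 4 left over.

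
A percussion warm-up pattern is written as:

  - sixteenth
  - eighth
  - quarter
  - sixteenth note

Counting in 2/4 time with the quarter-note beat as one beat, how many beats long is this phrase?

2

One quarter-note beat = 4 sixteenth notes.
In sixteenth notes: sixteenth = 1; eighth = 2; quarter = 4; sixteenth note = 1.
Sum: 1 + 2 + 4 + 1 = 8.
8 ÷ 4 = 2 beats.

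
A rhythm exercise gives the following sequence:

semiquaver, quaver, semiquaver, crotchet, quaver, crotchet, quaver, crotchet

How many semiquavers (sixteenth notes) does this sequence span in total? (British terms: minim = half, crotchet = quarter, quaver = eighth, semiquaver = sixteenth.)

In sixteenth notes: semiquaver = 1; quaver = 2; semiquaver = 1; crotchet = 4; quaver = 2; crotchet = 4; quaver = 2; crotchet = 4.
Sum: 1 + 2 + 1 + 4 + 2 + 4 + 2 + 4 = 20 sixteenth notes.

20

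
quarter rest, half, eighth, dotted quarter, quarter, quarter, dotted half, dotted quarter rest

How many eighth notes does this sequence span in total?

Each duration in eighth notes: quarter rest = 2; half = 4; eighth = 1; dotted quarter = 3; quarter = 2; quarter = 2; dotted half = 6; dotted quarter rest = 3.
Altogether 2 + 4 + 1 + 3 + 2 + 2 + 6 + 3 = 23 eighth notes.

23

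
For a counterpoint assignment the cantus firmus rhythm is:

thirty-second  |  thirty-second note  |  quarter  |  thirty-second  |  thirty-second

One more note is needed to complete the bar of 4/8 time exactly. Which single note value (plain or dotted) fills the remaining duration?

eighth note

The bar of 4/8 = 16 thirty-second notes.
Convert each value to thirty-second notes: thirty-second = 1; thirty-second note = 1; quarter = 8; thirty-second = 1; thirty-second = 1.
Adding: 1 + 1 + 8 + 1 + 1 = 12.
Remaining: 16 − 12 = 4 thirty-second notes, which is a eighth note.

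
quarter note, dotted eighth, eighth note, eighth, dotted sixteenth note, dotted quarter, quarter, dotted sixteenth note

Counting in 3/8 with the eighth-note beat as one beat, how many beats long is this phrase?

12

One eighth-note beat = 4 thirty-second notes.
Express everything in thirty-second notes: quarter note = 8; dotted eighth = 6; eighth note = 4; eighth = 4; dotted sixteenth note = 3; dotted quarter = 12; quarter = 8; dotted sixteenth note = 3.
Altogether 8 + 6 + 4 + 4 + 3 + 12 + 8 + 3 = 48.
48 ÷ 4 = 12 beats.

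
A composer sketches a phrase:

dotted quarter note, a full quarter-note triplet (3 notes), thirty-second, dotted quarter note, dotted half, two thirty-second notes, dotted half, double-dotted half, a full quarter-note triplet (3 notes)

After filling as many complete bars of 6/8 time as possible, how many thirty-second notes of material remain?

15

One bar of 6/8 = 24 thirty-second notes.
In thirty-second notes: dotted quarter note = 12; a full quarter-note triplet (3 notes) (three triplet quarters span one half) = 16; thirty-second = 1; dotted quarter note = 12; dotted half = 24; thirty-second note = 1; thirty-second note = 1; dotted half = 24; double-dotted half = 28; a full quarter-note triplet (3 notes) (three triplet quarters span one half) = 16.
Adding: 12 + 16 + 1 + 12 + 24 + 1 + 1 + 24 + 28 + 16 = 135.
135 ÷ 24 = 5 complete bars with 15 thirty-second notes remaining.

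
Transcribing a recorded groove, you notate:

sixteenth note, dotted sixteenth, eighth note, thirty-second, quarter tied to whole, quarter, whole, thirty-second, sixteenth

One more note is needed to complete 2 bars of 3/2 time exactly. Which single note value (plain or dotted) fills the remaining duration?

dotted sixteenth note

2 bars of 3/2 = 96 thirty-second notes.
Working in thirty-second notes: sixteenth note = 2; dotted sixteenth = 3; eighth note = 4; thirty-second = 1; quarter tied to whole (quarter + whole) = 40; quarter = 8; whole = 32; thirty-second = 1; sixteenth = 2.
Sum: 2 + 3 + 4 + 1 + 40 + 8 + 32 + 1 + 2 = 93.
Remaining: 96 − 93 = 3 thirty-second notes, which is a dotted sixteenth note.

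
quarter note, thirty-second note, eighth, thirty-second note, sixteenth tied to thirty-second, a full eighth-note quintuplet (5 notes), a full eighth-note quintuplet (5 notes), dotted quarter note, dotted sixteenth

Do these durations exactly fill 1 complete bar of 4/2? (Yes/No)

One bar of 4/2 = 64 thirty-second notes.
Working in thirty-second notes: quarter note = 8; thirty-second note = 1; eighth = 4; thirty-second note = 1; sixteenth tied to thirty-second (sixteenth + thirty-second) = 3; a full eighth-note quintuplet (5 notes) (five quintuplet eighths span one half) = 16; a full eighth-note quintuplet (5 notes) (five quintuplet eighths span one half) = 16; dotted quarter note = 12; dotted sixteenth = 3.
Adding: 8 + 1 + 4 + 1 + 3 + 16 + 16 + 12 + 3 = 64.
64 equals 64, so the answer is Yes.

Yes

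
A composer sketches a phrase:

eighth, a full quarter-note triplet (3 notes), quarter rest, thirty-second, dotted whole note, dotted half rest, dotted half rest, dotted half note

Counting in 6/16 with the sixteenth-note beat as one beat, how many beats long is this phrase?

74.5

One sixteenth-note beat = 2 thirty-second notes.
In thirty-second notes: eighth = 4; a full quarter-note triplet (3 notes) (three triplet quarters span one half) = 16; quarter rest = 8; thirty-second = 1; dotted whole note = 48; dotted half rest = 24; dotted half rest = 24; dotted half note = 24.
Total: 4 + 16 + 8 + 1 + 48 + 24 + 24 + 24 = 149.
149 ÷ 2 = 74.5 beats.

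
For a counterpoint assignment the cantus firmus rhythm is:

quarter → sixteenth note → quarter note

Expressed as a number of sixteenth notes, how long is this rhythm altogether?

Working in sixteenth notes: quarter = 4; sixteenth note = 1; quarter note = 4.
Altogether 4 + 1 + 4 = 9 sixteenth notes.

9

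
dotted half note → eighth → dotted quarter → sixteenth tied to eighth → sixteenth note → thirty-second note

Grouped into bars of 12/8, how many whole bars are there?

One bar of 12/8 = 48 thirty-second notes.
Each duration in thirty-second notes: dotted half note = 24; eighth = 4; dotted quarter = 12; sixteenth tied to eighth (sixteenth + eighth) = 6; sixteenth note = 2; thirty-second note = 1.
Altogether 24 + 4 + 12 + 6 + 2 + 1 = 49.
49 ÷ 48 = 1 complete bar with 1 left over.

1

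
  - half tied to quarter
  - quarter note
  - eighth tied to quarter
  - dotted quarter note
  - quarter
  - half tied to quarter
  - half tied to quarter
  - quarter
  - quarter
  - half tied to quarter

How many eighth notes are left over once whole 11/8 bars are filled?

One bar of 11/8 = 11 eighth notes.
Working in eighth notes: half tied to quarter (half + quarter) = 6; quarter note = 2; eighth tied to quarter (eighth + quarter) = 3; dotted quarter note = 3; quarter = 2; half tied to quarter (half + quarter) = 6; half tied to quarter (half + quarter) = 6; quarter = 2; quarter = 2; half tied to quarter (half + quarter) = 6.
Sum: 6 + 2 + 3 + 3 + 2 + 6 + 6 + 2 + 2 + 6 = 38.
38 ÷ 11 = 3 complete bars with 5 eighth notes remaining.

5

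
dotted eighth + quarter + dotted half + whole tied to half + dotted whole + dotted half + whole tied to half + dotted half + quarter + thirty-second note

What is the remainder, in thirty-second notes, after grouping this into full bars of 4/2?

One bar of 4/2 = 64 thirty-second notes.
Each duration in thirty-second notes: dotted eighth = 6; quarter = 8; dotted half = 24; whole tied to half (whole + half) = 48; dotted whole = 48; dotted half = 24; whole tied to half (whole + half) = 48; dotted half = 24; quarter = 8; thirty-second note = 1.
Total: 6 + 8 + 24 + 48 + 48 + 24 + 48 + 24 + 8 + 1 = 239.
239 ÷ 64 = 3 complete bars with 47 thirty-second notes remaining.

47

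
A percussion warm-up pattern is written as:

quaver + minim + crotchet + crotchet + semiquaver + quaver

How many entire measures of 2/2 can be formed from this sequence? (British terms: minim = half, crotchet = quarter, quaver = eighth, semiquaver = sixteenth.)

1

One bar of 2/2 = 16 sixteenth notes.
Express everything in sixteenth notes: quaver = 2; minim = 8; crotchet = 4; crotchet = 4; semiquaver = 1; quaver = 2.
Total: 2 + 8 + 4 + 4 + 1 + 2 = 21.
21 ÷ 16 = 1 complete bar with 5 left over.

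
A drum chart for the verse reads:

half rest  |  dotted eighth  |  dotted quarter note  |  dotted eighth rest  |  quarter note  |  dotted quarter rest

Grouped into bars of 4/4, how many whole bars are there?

1

One bar of 4/4 = 16 sixteenth notes.
Each duration in sixteenth notes: half rest = 8; dotted eighth = 3; dotted quarter note = 6; dotted eighth rest = 3; quarter note = 4; dotted quarter rest = 6.
Sum: 8 + 3 + 6 + 3 + 4 + 6 = 30.
30 ÷ 16 = 1 complete bar with 14 left over.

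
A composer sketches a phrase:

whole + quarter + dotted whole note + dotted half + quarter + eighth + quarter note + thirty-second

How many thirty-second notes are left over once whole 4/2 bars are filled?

5

One bar of 4/2 = 64 thirty-second notes.
Each duration in thirty-second notes: whole = 32; quarter = 8; dotted whole note = 48; dotted half = 24; quarter = 8; eighth = 4; quarter note = 8; thirty-second = 1.
Altogether 32 + 8 + 48 + 24 + 8 + 4 + 8 + 1 = 133.
133 ÷ 64 = 2 complete bars with 5 thirty-second notes remaining.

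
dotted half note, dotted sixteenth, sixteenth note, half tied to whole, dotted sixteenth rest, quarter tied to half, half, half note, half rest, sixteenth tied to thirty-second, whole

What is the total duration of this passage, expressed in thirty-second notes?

187

Working in thirty-second notes: dotted half note = 24; dotted sixteenth = 3; sixteenth note = 2; half tied to whole (half + whole) = 48; dotted sixteenth rest = 3; quarter tied to half (quarter + half) = 24; half = 16; half note = 16; half rest = 16; sixteenth tied to thirty-second (sixteenth + thirty-second) = 3; whole = 32.
Sum: 24 + 3 + 2 + 48 + 3 + 24 + 16 + 16 + 16 + 3 + 32 = 187 thirty-second notes.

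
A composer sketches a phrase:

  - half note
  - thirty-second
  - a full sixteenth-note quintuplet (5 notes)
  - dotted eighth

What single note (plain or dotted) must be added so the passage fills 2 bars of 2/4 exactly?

2 bars of 2/4 = 32 thirty-second notes.
Convert each value to thirty-second notes: half note = 16; thirty-second = 1; a full sixteenth-note quintuplet (5 notes) (five quintuplet sixteenths span one quarter) = 8; dotted eighth = 6.
Total: 16 + 1 + 8 + 6 = 31.
Remaining: 32 − 31 = 1 thirty-second note, which is a thirty-second note.

thirty-second note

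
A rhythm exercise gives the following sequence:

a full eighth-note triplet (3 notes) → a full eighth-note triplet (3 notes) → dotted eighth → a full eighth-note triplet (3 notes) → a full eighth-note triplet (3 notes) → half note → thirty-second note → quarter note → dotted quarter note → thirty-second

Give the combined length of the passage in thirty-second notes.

76

Convert each value to thirty-second notes: a full eighth-note triplet (3 notes) (three triplet eighths span one quarter) = 8; a full eighth-note triplet (3 notes) (three triplet eighths span one quarter) = 8; dotted eighth = 6; a full eighth-note triplet (3 notes) (three triplet eighths span one quarter) = 8; a full eighth-note triplet (3 notes) (three triplet eighths span one quarter) = 8; half note = 16; thirty-second note = 1; quarter note = 8; dotted quarter note = 12; thirty-second = 1.
Total: 8 + 8 + 6 + 8 + 8 + 16 + 1 + 8 + 12 + 1 = 76 thirty-second notes.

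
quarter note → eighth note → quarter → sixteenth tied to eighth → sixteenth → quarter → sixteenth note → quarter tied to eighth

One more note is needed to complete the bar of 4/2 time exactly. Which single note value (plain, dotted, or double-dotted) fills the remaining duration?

The bar of 4/2 = 32 sixteenth notes.
Convert each value to sixteenth notes: quarter note = 4; eighth note = 2; quarter = 4; sixteenth tied to eighth (sixteenth + eighth) = 3; sixteenth = 1; quarter = 4; sixteenth note = 1; quarter tied to eighth (quarter + eighth) = 6.
Total: 4 + 2 + 4 + 3 + 1 + 4 + 1 + 6 = 25.
Remaining: 32 − 25 = 7 sixteenth notes, which is a double-dotted quarter note.

double-dotted quarter note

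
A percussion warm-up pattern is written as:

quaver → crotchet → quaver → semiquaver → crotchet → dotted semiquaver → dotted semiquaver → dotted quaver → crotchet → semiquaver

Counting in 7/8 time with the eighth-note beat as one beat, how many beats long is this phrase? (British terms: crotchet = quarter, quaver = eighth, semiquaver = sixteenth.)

12

One eighth-note beat = 4 thirty-second notes.
Working in thirty-second notes: quaver = 4; crotchet = 8; quaver = 4; semiquaver = 2; crotchet = 8; dotted semiquaver = 3; dotted semiquaver = 3; dotted quaver = 6; crotchet = 8; semiquaver = 2.
Total: 4 + 8 + 4 + 2 + 8 + 3 + 3 + 6 + 8 + 2 = 48.
48 ÷ 4 = 12 beats.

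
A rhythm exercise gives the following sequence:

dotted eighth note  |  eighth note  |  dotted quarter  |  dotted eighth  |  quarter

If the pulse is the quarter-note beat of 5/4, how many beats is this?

4.5

One quarter-note beat = 4 sixteenth notes.
Convert each value to sixteenth notes: dotted eighth note = 3; eighth note = 2; dotted quarter = 6; dotted eighth = 3; quarter = 4.
Total: 3 + 2 + 6 + 3 + 4 = 18.
18 ÷ 4 = 4.5 beats.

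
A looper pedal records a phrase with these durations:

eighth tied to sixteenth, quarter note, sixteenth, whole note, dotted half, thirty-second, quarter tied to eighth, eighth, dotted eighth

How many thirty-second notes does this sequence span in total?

Convert each value to thirty-second notes: eighth tied to sixteenth (eighth + sixteenth) = 6; quarter note = 8; sixteenth = 2; whole note = 32; dotted half = 24; thirty-second = 1; quarter tied to eighth (quarter + eighth) = 12; eighth = 4; dotted eighth = 6.
Adding: 6 + 8 + 2 + 32 + 24 + 1 + 12 + 4 + 6 = 95 thirty-second notes.

95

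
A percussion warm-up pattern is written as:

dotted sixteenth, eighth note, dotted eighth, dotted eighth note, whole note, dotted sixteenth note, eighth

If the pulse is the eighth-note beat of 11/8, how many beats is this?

One eighth-note beat = 4 thirty-second notes.
Working in thirty-second notes: dotted sixteenth = 3; eighth note = 4; dotted eighth = 6; dotted eighth note = 6; whole note = 32; dotted sixteenth note = 3; eighth = 4.
Total: 3 + 4 + 6 + 6 + 32 + 3 + 4 = 58.
58 ÷ 4 = 14.5 beats.

14.5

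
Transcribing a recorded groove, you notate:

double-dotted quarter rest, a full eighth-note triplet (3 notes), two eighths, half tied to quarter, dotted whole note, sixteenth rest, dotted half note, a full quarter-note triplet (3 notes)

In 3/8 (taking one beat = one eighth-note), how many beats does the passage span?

36

One eighth-note beat = 2 sixteenth notes.
Working in sixteenth notes: double-dotted quarter rest = 7; a full eighth-note triplet (3 notes) (three triplet eighths span one quarter) = 4; eighth = 2; eighth = 2; half tied to quarter (half + quarter) = 12; dotted whole note = 24; sixteenth rest = 1; dotted half note = 12; a full quarter-note triplet (3 notes) (three triplet quarters span one half) = 8.
Sum: 7 + 4 + 2 + 2 + 12 + 24 + 1 + 12 + 8 = 72.
72 ÷ 2 = 36 beats.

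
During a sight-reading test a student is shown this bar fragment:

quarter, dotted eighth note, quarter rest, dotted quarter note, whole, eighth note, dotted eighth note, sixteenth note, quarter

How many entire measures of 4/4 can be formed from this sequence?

One bar of 4/4 = 16 sixteenth notes.
Working in sixteenth notes: quarter = 4; dotted eighth note = 3; quarter rest = 4; dotted quarter note = 6; whole = 16; eighth note = 2; dotted eighth note = 3; sixteenth note = 1; quarter = 4.
Sum: 4 + 3 + 4 + 6 + 16 + 2 + 3 + 1 + 4 = 43.
43 ÷ 16 = 2 complete bars with 11 left over.

2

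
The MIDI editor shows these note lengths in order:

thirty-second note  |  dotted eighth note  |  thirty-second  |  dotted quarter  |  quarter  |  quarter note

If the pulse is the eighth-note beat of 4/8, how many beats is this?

One eighth-note beat = 4 thirty-second notes.
Each duration in thirty-second notes: thirty-second note = 1; dotted eighth note = 6; thirty-second = 1; dotted quarter = 12; quarter = 8; quarter note = 8.
Total: 1 + 6 + 1 + 12 + 8 + 8 = 36.
36 ÷ 4 = 9 beats.

9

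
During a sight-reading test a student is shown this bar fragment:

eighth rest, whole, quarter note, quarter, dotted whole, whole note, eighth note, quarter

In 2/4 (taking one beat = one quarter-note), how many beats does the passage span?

18

One quarter-note beat = 2 eighth notes.
Convert each value to eighth notes: eighth rest = 1; whole = 8; quarter note = 2; quarter = 2; dotted whole = 12; whole note = 8; eighth note = 1; quarter = 2.
Sum: 1 + 8 + 2 + 2 + 12 + 8 + 1 + 2 = 36.
36 ÷ 2 = 18 beats.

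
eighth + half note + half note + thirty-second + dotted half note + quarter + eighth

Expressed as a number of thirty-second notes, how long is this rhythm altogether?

73

Working in thirty-second notes: eighth = 4; half note = 16; half note = 16; thirty-second = 1; dotted half note = 24; quarter = 8; eighth = 4.
Adding: 4 + 16 + 16 + 1 + 24 + 8 + 4 = 73 thirty-second notes.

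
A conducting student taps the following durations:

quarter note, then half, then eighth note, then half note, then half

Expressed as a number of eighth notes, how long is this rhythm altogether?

Express everything in eighth notes: quarter note = 2; half = 4; eighth note = 1; half note = 4; half = 4.
Adding: 2 + 4 + 1 + 4 + 4 = 15 eighth notes.

15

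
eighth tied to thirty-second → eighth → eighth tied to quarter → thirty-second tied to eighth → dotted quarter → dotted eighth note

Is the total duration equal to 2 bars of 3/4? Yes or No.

No

One bar of 3/4 = 24 thirty-second notes, so 2 bars = 48.
Express everything in thirty-second notes: eighth tied to thirty-second (eighth + thirty-second) = 5; eighth = 4; eighth tied to quarter (eighth + quarter) = 12; thirty-second tied to eighth (thirty-second + eighth) = 5; dotted quarter = 12; dotted eighth note = 6.
Altogether 5 + 4 + 12 + 5 + 12 + 6 = 44.
44 falls short of 48, so the answer is No.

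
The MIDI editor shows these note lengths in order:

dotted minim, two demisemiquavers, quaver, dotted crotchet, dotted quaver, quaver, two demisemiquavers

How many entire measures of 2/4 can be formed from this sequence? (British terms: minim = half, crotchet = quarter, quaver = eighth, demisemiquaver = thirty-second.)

3

One bar of 2/4 = 16 thirty-second notes.
Working in thirty-second notes: dotted minim = 24; demisemiquaver = 1; demisemiquaver = 1; quaver = 4; dotted crotchet = 12; dotted quaver = 6; quaver = 4; demisemiquaver = 1; demisemiquaver = 1.
Sum: 24 + 1 + 1 + 4 + 12 + 6 + 4 + 1 + 1 = 54.
54 ÷ 16 = 3 complete bars with 6 left over.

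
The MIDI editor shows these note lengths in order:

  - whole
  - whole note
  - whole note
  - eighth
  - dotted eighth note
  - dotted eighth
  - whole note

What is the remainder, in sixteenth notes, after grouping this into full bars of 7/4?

One bar of 7/4 = 28 sixteenth notes.
Each duration in sixteenth notes: whole = 16; whole note = 16; whole note = 16; eighth = 2; dotted eighth note = 3; dotted eighth = 3; whole note = 16.
Altogether 16 + 16 + 16 + 2 + 3 + 3 + 16 = 72.
72 ÷ 28 = 2 complete bars with 16 sixteenth notes remaining.

16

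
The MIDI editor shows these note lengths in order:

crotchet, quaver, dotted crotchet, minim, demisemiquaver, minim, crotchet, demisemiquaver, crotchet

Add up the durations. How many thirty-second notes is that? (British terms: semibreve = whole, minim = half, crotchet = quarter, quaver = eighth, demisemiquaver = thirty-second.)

74

In thirty-second notes: crotchet = 8; quaver = 4; dotted crotchet = 12; minim = 16; demisemiquaver = 1; minim = 16; crotchet = 8; demisemiquaver = 1; crotchet = 8.
Adding: 8 + 4 + 12 + 16 + 1 + 16 + 8 + 1 + 8 = 74 thirty-second notes.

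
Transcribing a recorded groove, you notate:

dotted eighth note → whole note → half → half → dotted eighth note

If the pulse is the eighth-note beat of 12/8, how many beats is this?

One eighth-note beat = 2 sixteenth notes.
In sixteenth notes: dotted eighth note = 3; whole note = 16; half = 8; half = 8; dotted eighth note = 3.
Total: 3 + 16 + 8 + 8 + 3 = 38.
38 ÷ 2 = 19 beats.

19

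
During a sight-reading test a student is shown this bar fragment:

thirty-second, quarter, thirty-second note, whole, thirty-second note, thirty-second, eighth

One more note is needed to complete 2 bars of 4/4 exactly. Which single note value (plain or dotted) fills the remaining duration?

half note

2 bars of 4/4 = 64 thirty-second notes.
Working in thirty-second notes: thirty-second = 1; quarter = 8; thirty-second note = 1; whole = 32; thirty-second note = 1; thirty-second = 1; eighth = 4.
Altogether 1 + 8 + 1 + 32 + 1 + 1 + 4 = 48.
Remaining: 64 − 48 = 16 thirty-second notes, which is a half note.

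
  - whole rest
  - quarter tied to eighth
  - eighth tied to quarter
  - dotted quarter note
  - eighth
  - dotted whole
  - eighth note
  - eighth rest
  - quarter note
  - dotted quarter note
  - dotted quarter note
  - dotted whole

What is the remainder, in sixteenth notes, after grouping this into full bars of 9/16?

5

One bar of 9/16 = 9 sixteenth notes.
In sixteenth notes: whole rest = 16; quarter tied to eighth (quarter + eighth) = 6; eighth tied to quarter (eighth + quarter) = 6; dotted quarter note = 6; eighth = 2; dotted whole = 24; eighth note = 2; eighth rest = 2; quarter note = 4; dotted quarter note = 6; dotted quarter note = 6; dotted whole = 24.
Adding: 16 + 6 + 6 + 6 + 2 + 24 + 2 + 2 + 4 + 6 + 6 + 24 = 104.
104 ÷ 9 = 11 complete bars with 5 sixteenth notes remaining.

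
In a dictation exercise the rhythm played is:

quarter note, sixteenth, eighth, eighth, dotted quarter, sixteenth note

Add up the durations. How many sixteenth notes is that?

16

Express everything in sixteenth notes: quarter note = 4; sixteenth = 1; eighth = 2; eighth = 2; dotted quarter = 6; sixteenth note = 1.
Altogether 4 + 1 + 2 + 2 + 6 + 1 = 16 sixteenth notes.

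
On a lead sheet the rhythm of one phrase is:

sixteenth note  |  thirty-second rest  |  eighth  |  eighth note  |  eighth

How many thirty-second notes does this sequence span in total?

Each duration in thirty-second notes: sixteenth note = 2; thirty-second rest = 1; eighth = 4; eighth note = 4; eighth = 4.
Total: 2 + 1 + 4 + 4 + 4 = 15 thirty-second notes.

15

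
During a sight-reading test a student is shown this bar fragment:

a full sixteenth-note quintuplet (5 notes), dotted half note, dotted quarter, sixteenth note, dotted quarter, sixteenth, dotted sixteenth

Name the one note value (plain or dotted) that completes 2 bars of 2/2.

thirty-second note

2 bars of 2/2 = 64 thirty-second notes.
Express everything in thirty-second notes: a full sixteenth-note quintuplet (5 notes) (five quintuplet sixteenths span one quarter) = 8; dotted half note = 24; dotted quarter = 12; sixteenth note = 2; dotted quarter = 12; sixteenth = 2; dotted sixteenth = 3.
Total: 8 + 24 + 12 + 2 + 12 + 2 + 3 = 63.
Remaining: 64 − 63 = 1 thirty-second note, which is a thirty-second note.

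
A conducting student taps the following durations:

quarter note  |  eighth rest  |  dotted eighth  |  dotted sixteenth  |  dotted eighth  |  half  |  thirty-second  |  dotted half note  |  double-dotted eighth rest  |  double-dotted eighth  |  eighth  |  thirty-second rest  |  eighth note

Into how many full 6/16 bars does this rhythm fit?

One bar of 6/16 = 12 thirty-second notes.
In thirty-second notes: quarter note = 8; eighth rest = 4; dotted eighth = 6; dotted sixteenth = 3; dotted eighth = 6; half = 16; thirty-second = 1; dotted half note = 24; double-dotted eighth rest = 7; double-dotted eighth = 7; eighth = 4; thirty-second rest = 1; eighth note = 4.
Altogether 8 + 4 + 6 + 3 + 6 + 16 + 1 + 24 + 7 + 7 + 4 + 1 + 4 = 91.
91 ÷ 12 = 7 complete bars with 7 left over.

7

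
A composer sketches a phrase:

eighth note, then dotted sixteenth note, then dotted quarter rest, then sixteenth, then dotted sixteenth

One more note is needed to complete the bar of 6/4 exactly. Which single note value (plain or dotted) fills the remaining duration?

dotted half note

The bar of 6/4 = 48 thirty-second notes.
Convert each value to thirty-second notes: eighth note = 4; dotted sixteenth note = 3; dotted quarter rest = 12; sixteenth = 2; dotted sixteenth = 3.
Total: 4 + 3 + 12 + 2 + 3 = 24.
Remaining: 48 − 24 = 24 thirty-second notes, which is a dotted half note.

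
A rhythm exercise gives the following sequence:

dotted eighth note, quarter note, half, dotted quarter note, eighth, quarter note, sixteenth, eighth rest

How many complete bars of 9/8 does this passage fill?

One bar of 9/8 = 18 sixteenth notes.
Working in sixteenth notes: dotted eighth note = 3; quarter note = 4; half = 8; dotted quarter note = 6; eighth = 2; quarter note = 4; sixteenth = 1; eighth rest = 2.
Sum: 3 + 4 + 8 + 6 + 2 + 4 + 1 + 2 = 30.
30 ÷ 18 = 1 complete bar with 12 left over.

1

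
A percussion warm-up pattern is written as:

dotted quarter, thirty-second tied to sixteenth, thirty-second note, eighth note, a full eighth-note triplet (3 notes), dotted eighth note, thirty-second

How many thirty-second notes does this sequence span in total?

35

Convert each value to thirty-second notes: dotted quarter = 12; thirty-second tied to sixteenth (thirty-second + sixteenth) = 3; thirty-second note = 1; eighth note = 4; a full eighth-note triplet (3 notes) (three triplet eighths span one quarter) = 8; dotted eighth note = 6; thirty-second = 1.
Total: 12 + 3 + 1 + 4 + 8 + 6 + 1 = 35 thirty-second notes.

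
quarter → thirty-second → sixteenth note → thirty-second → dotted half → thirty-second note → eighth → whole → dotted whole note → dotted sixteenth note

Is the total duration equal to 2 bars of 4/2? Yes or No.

No

One bar of 4/2 = 64 thirty-second notes, so 2 bars = 128.
Working in thirty-second notes: quarter = 8; thirty-second = 1; sixteenth note = 2; thirty-second = 1; dotted half = 24; thirty-second note = 1; eighth = 4; whole = 32; dotted whole note = 48; dotted sixteenth note = 3.
Adding: 8 + 1 + 2 + 1 + 24 + 1 + 4 + 32 + 48 + 3 = 124.
124 falls short of 128, so the answer is No.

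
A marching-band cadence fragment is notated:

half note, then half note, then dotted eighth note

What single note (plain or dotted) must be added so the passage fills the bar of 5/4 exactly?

The bar of 5/4 = 20 sixteenth notes.
In sixteenth notes: half note = 8; half note = 8; dotted eighth note = 3.
Altogether 8 + 8 + 3 = 19.
Remaining: 20 − 19 = 1 sixteenth note, which is a sixteenth note.

sixteenth note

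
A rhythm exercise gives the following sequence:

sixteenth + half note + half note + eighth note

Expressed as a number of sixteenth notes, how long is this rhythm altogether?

19

Convert each value to sixteenth notes: sixteenth = 1; half note = 8; half note = 8; eighth note = 2.
Sum: 1 + 8 + 8 + 2 = 19 sixteenth notes.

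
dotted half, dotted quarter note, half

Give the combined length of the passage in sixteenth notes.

26

Each duration in sixteenth notes: dotted half = 12; dotted quarter note = 6; half = 8.
Altogether 12 + 6 + 8 = 26 sixteenth notes.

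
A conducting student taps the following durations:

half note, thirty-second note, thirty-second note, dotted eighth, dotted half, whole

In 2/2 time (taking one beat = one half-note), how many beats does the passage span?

5

One half-note beat = 16 thirty-second notes.
Working in thirty-second notes: half note = 16; thirty-second note = 1; thirty-second note = 1; dotted eighth = 6; dotted half = 24; whole = 32.
Sum: 16 + 1 + 1 + 6 + 24 + 32 = 80.
80 ÷ 16 = 5 beats.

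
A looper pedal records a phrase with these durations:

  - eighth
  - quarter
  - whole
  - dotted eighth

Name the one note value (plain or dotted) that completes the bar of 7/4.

The bar of 7/4 = 28 sixteenth notes.
Express everything in sixteenth notes: eighth = 2; quarter = 4; whole = 16; dotted eighth = 3.
Sum: 2 + 4 + 16 + 3 = 25.
Remaining: 28 − 25 = 3 sixteenth notes, which is a dotted eighth note.

dotted eighth note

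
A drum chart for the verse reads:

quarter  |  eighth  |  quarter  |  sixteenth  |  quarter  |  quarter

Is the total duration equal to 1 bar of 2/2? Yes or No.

One bar of 2/2 = 16 sixteenth notes.
Express everything in sixteenth notes: quarter = 4; eighth = 2; quarter = 4; sixteenth = 1; quarter = 4; quarter = 4.
Total: 4 + 2 + 4 + 1 + 4 + 4 = 19.
19 exceeds 16, so the answer is No.

No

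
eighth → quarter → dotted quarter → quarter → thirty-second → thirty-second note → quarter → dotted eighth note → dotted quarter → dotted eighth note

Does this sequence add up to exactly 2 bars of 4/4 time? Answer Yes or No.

One bar of 4/4 = 32 thirty-second notes, so 2 bars = 64.
In thirty-second notes: eighth = 4; quarter = 8; dotted quarter = 12; quarter = 8; thirty-second = 1; thirty-second note = 1; quarter = 8; dotted eighth note = 6; dotted quarter = 12; dotted eighth note = 6.
Adding: 4 + 8 + 12 + 8 + 1 + 1 + 8 + 6 + 12 + 6 = 66.
66 exceeds 64, so the answer is No.

No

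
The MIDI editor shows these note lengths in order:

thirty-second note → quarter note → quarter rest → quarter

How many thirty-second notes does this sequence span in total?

Express everything in thirty-second notes: thirty-second note = 1; quarter note = 8; quarter rest = 8; quarter = 8.
Total: 1 + 8 + 8 + 8 = 25 thirty-second notes.

25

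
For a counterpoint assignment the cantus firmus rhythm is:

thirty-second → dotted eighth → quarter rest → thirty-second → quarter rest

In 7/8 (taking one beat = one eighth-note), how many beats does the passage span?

One eighth-note beat = 4 thirty-second notes.
Working in thirty-second notes: thirty-second = 1; dotted eighth = 6; quarter rest = 8; thirty-second = 1; quarter rest = 8.
Adding: 1 + 6 + 8 + 1 + 8 = 24.
24 ÷ 4 = 6 beats.

6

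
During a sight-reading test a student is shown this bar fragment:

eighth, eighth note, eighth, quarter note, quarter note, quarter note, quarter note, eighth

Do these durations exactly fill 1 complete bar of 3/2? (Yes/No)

Yes

One bar of 3/2 = 12 eighth notes.
Each duration in eighth notes: eighth = 1; eighth note = 1; eighth = 1; quarter note = 2; quarter note = 2; quarter note = 2; quarter note = 2; eighth = 1.
Altogether 1 + 1 + 1 + 2 + 2 + 2 + 2 + 1 = 12.
12 equals 12, so the answer is Yes.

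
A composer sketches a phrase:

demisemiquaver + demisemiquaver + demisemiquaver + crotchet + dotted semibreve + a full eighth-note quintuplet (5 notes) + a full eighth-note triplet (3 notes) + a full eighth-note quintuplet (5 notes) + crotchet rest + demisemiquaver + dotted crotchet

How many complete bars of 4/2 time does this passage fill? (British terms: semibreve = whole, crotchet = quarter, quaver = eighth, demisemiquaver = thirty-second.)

One bar of 4/2 = 64 thirty-second notes.
Working in thirty-second notes: demisemiquaver = 1; demisemiquaver = 1; demisemiquaver = 1; crotchet = 8; dotted semibreve = 48; a full eighth-note quintuplet (5 notes) (five quintuplet eighths span one half) = 16; a full eighth-note triplet (3 notes) (three triplet eighths span one quarter) = 8; a full eighth-note quintuplet (5 notes) (five quintuplet eighths span one half) = 16; crotchet rest = 8; demisemiquaver = 1; dotted crotchet = 12.
Adding: 1 + 1 + 1 + 8 + 48 + 16 + 8 + 16 + 8 + 1 + 12 = 120.
120 ÷ 64 = 1 complete bar with 56 left over.

1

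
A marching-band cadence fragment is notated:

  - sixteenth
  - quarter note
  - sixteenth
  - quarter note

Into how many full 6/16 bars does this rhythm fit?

1

One bar of 6/16 = 6 sixteenth notes.
Each duration in sixteenth notes: sixteenth = 1; quarter note = 4; sixteenth = 1; quarter note = 4.
Altogether 1 + 4 + 1 + 4 = 10.
10 ÷ 6 = 1 complete bar with 4 left over.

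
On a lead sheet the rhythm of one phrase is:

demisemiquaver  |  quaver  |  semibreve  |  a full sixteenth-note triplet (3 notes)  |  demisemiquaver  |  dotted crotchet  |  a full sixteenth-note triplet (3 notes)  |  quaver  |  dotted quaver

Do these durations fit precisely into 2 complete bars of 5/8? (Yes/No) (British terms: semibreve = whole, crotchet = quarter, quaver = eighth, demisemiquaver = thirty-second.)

No

One bar of 5/8 = 20 thirty-second notes, so 2 bars = 40.
Convert each value to thirty-second notes: demisemiquaver = 1; quaver = 4; semibreve = 32; a full sixteenth-note triplet (3 notes) (three triplet sixteenths span one eighth) = 4; demisemiquaver = 1; dotted crotchet = 12; a full sixteenth-note triplet (3 notes) (three triplet sixteenths span one eighth) = 4; quaver = 4; dotted quaver = 6.
Total: 1 + 4 + 32 + 4 + 1 + 12 + 4 + 4 + 6 = 68.
68 exceeds 40, so the answer is No.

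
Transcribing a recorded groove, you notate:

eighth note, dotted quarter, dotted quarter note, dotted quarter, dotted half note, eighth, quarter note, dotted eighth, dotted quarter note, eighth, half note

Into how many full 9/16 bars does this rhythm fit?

One bar of 9/16 = 9 sixteenth notes.
Each duration in sixteenth notes: eighth note = 2; dotted quarter = 6; dotted quarter note = 6; dotted quarter = 6; dotted half note = 12; eighth = 2; quarter note = 4; dotted eighth = 3; dotted quarter note = 6; eighth = 2; half note = 8.
Sum: 2 + 6 + 6 + 6 + 12 + 2 + 4 + 3 + 6 + 2 + 8 = 57.
57 ÷ 9 = 6 complete bars with 3 left over.

6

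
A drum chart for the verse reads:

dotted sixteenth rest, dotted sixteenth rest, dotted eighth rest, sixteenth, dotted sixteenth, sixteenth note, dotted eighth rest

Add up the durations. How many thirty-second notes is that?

Working in thirty-second notes: dotted sixteenth rest = 3; dotted sixteenth rest = 3; dotted eighth rest = 6; sixteenth = 2; dotted sixteenth = 3; sixteenth note = 2; dotted eighth rest = 6.
Total: 3 + 3 + 6 + 2 + 3 + 2 + 6 = 25 thirty-second notes.

25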